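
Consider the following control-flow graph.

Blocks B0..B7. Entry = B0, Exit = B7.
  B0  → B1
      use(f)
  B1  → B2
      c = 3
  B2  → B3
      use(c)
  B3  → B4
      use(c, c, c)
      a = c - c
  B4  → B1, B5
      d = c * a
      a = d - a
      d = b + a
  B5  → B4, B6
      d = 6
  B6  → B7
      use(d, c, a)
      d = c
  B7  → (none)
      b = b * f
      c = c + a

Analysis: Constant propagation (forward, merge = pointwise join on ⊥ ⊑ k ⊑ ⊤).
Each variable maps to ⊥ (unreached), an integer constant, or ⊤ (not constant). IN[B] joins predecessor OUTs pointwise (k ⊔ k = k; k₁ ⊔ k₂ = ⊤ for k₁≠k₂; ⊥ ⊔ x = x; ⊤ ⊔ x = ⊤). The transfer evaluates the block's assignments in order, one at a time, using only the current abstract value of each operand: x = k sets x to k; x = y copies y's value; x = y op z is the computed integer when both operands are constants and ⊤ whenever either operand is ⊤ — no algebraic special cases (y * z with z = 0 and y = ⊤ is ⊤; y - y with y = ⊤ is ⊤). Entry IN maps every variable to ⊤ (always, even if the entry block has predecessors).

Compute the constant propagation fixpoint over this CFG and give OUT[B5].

Answer: {a: 0, b: ⊤, c: 3, d: 6, e: ⊤, f: ⊤}

Trace:
Converged values:
  B0:   IN=(all ⊤)   OUT=(all ⊤)
  B1:   IN=(all ⊤)   OUT={c:3; rest ⊤}
  B2:   IN={c:3; rest ⊤}   OUT={c:3; rest ⊤}
  B3:   IN={c:3; rest ⊤}   OUT={a:0, c:3; rest ⊤}
  B4:   IN={a:0, c:3; rest ⊤}   OUT={a:0, c:3; rest ⊤}
  B5:   IN={a:0, c:3; rest ⊤}   OUT={a:0, c:3, d:6; rest ⊤}
  B6:   IN={a:0, c:3, d:6; rest ⊤}   OUT={a:0, c:3, d:3; rest ⊤}
  B7:   IN={a:0, c:3, d:3; rest ⊤}   OUT={a:0, c:3, d:3; rest ⊤}

Merge at B5: IN[B5] = OUT[B4] = {a: 0, b: ⊤, c: 3, d: ⊤, e: ⊤, f: ⊤}
Applying B5's transfer function to that IN value gives OUT[B5] (row B5 above).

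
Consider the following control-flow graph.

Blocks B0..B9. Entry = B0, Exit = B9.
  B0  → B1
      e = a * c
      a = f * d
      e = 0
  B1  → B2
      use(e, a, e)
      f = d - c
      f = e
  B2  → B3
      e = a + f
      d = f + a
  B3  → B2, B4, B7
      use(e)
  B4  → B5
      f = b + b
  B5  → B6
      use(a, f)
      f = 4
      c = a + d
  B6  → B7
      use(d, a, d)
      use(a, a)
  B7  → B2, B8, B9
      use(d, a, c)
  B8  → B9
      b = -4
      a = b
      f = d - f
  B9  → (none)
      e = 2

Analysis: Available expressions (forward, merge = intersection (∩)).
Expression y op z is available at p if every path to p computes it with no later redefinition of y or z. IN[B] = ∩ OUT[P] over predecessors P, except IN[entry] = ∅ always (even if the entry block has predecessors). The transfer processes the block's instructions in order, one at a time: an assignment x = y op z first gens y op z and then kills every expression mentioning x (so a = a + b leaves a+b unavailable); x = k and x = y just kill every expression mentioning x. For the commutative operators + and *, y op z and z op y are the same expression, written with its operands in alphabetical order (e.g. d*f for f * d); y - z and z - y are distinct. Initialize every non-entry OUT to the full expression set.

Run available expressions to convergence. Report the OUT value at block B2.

Per-block solution:
  B0: | IN={} | OUT={d*f}
  B1: | IN={d*f} | OUT={d-c}
  B2: | IN={} | OUT={a+f}
  B3: | IN={a+f} | OUT={a+f}
  B4: | IN={a+f} | OUT={b+b}
  B5: | IN={b+b} | OUT={a+d, b+b}
  B6: | IN={a+d, b+b} | OUT={a+d, b+b}
  B7: | IN={} | OUT={}
  B8: | IN={} | OUT={}
  B9: | IN={} | OUT={}

Merge at B2: IN[B2] = OUT[B1] ∩ OUT[B3] ∩ OUT[B7] = {}
Applying B2's transfer function to that IN value gives OUT[B2] (row B2 above).

Answer: {a+f}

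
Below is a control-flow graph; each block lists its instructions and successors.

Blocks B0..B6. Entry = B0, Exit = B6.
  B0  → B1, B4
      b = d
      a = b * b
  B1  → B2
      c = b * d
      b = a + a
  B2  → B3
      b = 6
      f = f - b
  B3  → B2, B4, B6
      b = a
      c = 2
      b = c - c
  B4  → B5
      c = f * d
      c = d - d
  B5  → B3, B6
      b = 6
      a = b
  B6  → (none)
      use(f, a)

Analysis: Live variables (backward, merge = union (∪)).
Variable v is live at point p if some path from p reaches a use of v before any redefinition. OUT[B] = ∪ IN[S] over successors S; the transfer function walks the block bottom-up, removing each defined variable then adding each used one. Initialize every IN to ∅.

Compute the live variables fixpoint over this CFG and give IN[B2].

Answer: {a, d, f}

Working:
Per-block solution:
  B0: | IN={d, f} | OUT={a, b, d, f}
  B1: | IN={a, b, d, f} | OUT={a, d, f}
  B2: | IN={a, d, f} | OUT={a, d, f}
  B3: | IN={a, d, f} | OUT={a, d, f}
  B4: | IN={d, f} | OUT={d, f}
  B5: | IN={d, f} | OUT={a, d, f}
  B6: | IN={a, f} | OUT={}

Merge at B2: OUT[B2] = IN[B3] = {a, d, f}
Applying B2's transfer function to that OUT value gives IN[B2] (row B2 above).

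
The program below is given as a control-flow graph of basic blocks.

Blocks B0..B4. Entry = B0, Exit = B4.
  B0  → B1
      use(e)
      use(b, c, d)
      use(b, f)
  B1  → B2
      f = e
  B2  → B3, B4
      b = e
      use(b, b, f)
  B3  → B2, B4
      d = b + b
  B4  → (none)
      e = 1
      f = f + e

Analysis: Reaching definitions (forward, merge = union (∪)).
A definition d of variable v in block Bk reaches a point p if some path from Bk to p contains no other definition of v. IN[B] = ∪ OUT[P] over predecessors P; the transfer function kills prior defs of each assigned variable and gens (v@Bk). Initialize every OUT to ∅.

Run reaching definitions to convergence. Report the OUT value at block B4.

Answer: {b@B2, d@B3, e@B4, f@B4}

Derivation:
Per-block solution:
  B0:  IN={}  OUT={}
  B1:  IN={}  OUT={f@B1}
  B2:  IN={b@B2, d@B3, f@B1}  OUT={b@B2, d@B3, f@B1}
  B3:  IN={b@B2, d@B3, f@B1}  OUT={b@B2, d@B3, f@B1}
  B4:  IN={b@B2, d@B3, f@B1}  OUT={b@B2, d@B3, e@B4, f@B4}

Merge at B4: IN[B4] = OUT[B2] ⊔ OUT[B3] = {b@B2, d@B3, f@B1}
Applying B4's transfer function to that IN value gives OUT[B4] (row B4 above).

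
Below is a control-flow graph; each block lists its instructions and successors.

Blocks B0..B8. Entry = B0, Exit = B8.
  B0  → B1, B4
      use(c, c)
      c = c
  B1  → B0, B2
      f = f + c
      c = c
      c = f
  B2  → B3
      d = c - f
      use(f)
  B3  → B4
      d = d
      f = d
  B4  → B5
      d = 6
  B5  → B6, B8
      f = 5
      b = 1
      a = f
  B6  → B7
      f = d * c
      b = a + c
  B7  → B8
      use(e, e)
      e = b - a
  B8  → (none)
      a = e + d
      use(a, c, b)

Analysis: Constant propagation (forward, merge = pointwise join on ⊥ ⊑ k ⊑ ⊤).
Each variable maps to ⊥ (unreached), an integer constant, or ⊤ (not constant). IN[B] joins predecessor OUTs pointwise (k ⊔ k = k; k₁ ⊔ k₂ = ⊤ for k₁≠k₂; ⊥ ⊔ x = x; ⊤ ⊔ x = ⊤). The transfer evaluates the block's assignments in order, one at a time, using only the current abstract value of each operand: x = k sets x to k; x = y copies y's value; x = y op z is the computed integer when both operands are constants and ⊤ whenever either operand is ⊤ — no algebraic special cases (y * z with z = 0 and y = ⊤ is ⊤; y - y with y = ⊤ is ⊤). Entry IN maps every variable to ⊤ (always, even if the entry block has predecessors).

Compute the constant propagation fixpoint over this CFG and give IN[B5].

Converged values:
  B0:  IN=(all ⊤)  OUT=(all ⊤)
  B1:  IN=(all ⊤)  OUT=(all ⊤)
  B2:  IN=(all ⊤)  OUT=(all ⊤)
  B3:  IN=(all ⊤)  OUT=(all ⊤)
  B4:  IN=(all ⊤)  OUT={d:6; rest ⊤}
  B5:  IN={d:6; rest ⊤}  OUT={a:5, b:1, d:6, f:5; rest ⊤}
  B6:  IN={a:5, b:1, d:6, f:5; rest ⊤}  OUT={a:5, d:6; rest ⊤}
  B7:  IN={a:5, d:6; rest ⊤}  OUT={a:5, d:6; rest ⊤}
  B8:  IN={a:5, d:6; rest ⊤}  OUT={d:6; rest ⊤}

Merge at B5: IN[B5] = OUT[B4] = {a: ⊤, b: ⊤, c: ⊤, d: 6, e: ⊤, f: ⊤}

Answer: {a: ⊤, b: ⊤, c: ⊤, d: 6, e: ⊤, f: ⊤}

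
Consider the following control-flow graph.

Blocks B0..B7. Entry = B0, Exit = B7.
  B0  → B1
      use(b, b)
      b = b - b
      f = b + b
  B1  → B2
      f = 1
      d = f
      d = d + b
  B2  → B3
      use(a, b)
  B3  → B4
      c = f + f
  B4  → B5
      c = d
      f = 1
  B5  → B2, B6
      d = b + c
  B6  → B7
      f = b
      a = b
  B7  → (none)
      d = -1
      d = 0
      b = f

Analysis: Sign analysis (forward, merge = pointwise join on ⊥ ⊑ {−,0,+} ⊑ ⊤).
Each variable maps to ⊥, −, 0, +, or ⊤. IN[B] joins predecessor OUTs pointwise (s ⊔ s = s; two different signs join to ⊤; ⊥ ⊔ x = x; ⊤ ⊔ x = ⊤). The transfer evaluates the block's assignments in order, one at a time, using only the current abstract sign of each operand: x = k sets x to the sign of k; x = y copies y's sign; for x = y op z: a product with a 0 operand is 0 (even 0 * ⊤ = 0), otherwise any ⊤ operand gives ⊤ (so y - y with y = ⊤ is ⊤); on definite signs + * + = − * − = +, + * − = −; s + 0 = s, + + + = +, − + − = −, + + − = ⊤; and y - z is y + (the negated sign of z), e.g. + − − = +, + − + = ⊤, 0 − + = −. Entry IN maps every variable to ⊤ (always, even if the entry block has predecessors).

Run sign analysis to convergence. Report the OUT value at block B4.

Answer: {a: ⊤, b: ⊤, c: ⊤, d: ⊤, e: ⊤, f: +}

Working:
Fixpoint table:
  B0:   IN=(all ⊤)   OUT=(all ⊤)
  B1:   IN=(all ⊤)   OUT={f:+; rest ⊤}
  B2:   IN={f:+; rest ⊤}   OUT={f:+; rest ⊤}
  B3:   IN={f:+; rest ⊤}   OUT={c:+, f:+; rest ⊤}
  B4:   IN={c:+, f:+; rest ⊤}   OUT={f:+; rest ⊤}
  B5:   IN={f:+; rest ⊤}   OUT={f:+; rest ⊤}
  B6:   IN={f:+; rest ⊤}   OUT=(all ⊤)
  B7:   IN=(all ⊤)   OUT={d:0; rest ⊤}

Merge at B4: IN[B4] = OUT[B3] = {a: ⊤, b: ⊤, c: +, d: ⊤, e: ⊤, f: +}
Applying B4's transfer function to that IN value gives OUT[B4] (row B4 above).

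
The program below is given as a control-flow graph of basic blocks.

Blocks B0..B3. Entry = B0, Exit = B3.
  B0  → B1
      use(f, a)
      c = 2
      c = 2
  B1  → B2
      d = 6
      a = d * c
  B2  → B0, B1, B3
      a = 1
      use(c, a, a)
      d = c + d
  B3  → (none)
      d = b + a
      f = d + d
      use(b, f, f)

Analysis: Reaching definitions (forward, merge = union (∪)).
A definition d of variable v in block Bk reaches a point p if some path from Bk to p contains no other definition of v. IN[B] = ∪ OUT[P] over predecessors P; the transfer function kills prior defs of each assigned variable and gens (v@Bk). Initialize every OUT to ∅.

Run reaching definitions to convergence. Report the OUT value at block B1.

Fixpoint table:
  B0:  IN={a@B2, c@B0, d@B2}  OUT={a@B2, c@B0, d@B2}
  B1:  IN={a@B2, c@B0, d@B2}  OUT={a@B1, c@B0, d@B1}
  B2:  IN={a@B1, c@B0, d@B1}  OUT={a@B2, c@B0, d@B2}
  B3:  IN={a@B2, c@B0, d@B2}  OUT={a@B2, c@B0, d@B3, f@B3}

Merge at B1: IN[B1] = OUT[B0] ⊔ OUT[B2] = {a@B2, c@B0, d@B2}
Applying B1's transfer function to that IN value gives OUT[B1] (row B1 above).

Answer: {a@B1, c@B0, d@B1}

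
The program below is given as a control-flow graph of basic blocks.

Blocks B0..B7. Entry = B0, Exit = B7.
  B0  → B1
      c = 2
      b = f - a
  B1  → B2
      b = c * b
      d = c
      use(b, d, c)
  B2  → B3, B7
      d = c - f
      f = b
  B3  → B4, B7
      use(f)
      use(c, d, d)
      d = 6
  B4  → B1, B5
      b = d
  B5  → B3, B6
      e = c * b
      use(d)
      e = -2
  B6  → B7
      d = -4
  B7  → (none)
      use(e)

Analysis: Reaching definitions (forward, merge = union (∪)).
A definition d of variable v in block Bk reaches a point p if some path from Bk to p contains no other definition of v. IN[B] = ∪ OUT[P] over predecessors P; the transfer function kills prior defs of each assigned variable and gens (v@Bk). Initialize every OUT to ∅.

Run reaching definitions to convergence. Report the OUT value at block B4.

Fixpoint table:
  B0: | IN={} | OUT={b@B0, c@B0}
  B1: | IN={b@B0, b@B4, c@B0, d@B3, e@B5, f@B2} | OUT={b@B1, c@B0, d@B1, e@B5, f@B2}
  B2: | IN={b@B1, c@B0, d@B1, e@B5, f@B2} | OUT={b@B1, c@B0, d@B2, e@B5, f@B2}
  B3: | IN={b@B1, b@B4, c@B0, d@B2, d@B3, e@B5, f@B2} | OUT={b@B1, b@B4, c@B0, d@B3, e@B5, f@B2}
  B4: | IN={b@B1, b@B4, c@B0, d@B3, e@B5, f@B2} | OUT={b@B4, c@B0, d@B3, e@B5, f@B2}
  B5: | IN={b@B4, c@B0, d@B3, e@B5, f@B2} | OUT={b@B4, c@B0, d@B3, e@B5, f@B2}
  B6: | IN={b@B4, c@B0, d@B3, e@B5, f@B2} | OUT={b@B4, c@B0, d@B6, e@B5, f@B2}
  B7: | IN={b@B1, b@B4, c@B0, d@B2, d@B3, d@B6, e@B5, f@B2} | OUT={b@B1, b@B4, c@B0, d@B2, d@B3, d@B6, e@B5, f@B2}

Merge at B4: IN[B4] = OUT[B3] = {b@B1, b@B4, c@B0, d@B3, e@B5, f@B2}
Applying B4's transfer function to that IN value gives OUT[B4] (row B4 above).

Answer: {b@B4, c@B0, d@B3, e@B5, f@B2}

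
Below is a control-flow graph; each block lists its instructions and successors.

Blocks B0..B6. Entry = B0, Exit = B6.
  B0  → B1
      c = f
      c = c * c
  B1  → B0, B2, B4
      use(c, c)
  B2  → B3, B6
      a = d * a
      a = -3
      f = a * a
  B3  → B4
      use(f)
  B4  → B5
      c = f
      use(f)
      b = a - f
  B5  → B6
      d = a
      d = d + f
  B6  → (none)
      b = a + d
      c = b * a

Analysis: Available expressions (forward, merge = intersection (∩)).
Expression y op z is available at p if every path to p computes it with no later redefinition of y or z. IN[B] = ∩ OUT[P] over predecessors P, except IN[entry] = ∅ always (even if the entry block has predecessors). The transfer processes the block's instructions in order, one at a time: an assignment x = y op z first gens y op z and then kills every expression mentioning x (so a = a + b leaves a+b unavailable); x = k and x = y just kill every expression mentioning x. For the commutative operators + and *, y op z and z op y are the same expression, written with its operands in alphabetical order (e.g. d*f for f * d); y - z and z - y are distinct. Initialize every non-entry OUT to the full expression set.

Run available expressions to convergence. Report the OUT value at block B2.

Answer: {a*a}

Trace:
Fixpoint table:
  B0:   IN={}   OUT={}
  B1:   IN={}   OUT={}
  B2:   IN={}   OUT={a*a}
  B3:   IN={a*a}   OUT={a*a}
  B4:   IN={}   OUT={a-f}
  B5:   IN={a-f}   OUT={a-f}
  B6:   IN={}   OUT={a*b, a+d}

Merge at B2: IN[B2] = OUT[B1] = {}
Applying B2's transfer function to that IN value gives OUT[B2] (row B2 above).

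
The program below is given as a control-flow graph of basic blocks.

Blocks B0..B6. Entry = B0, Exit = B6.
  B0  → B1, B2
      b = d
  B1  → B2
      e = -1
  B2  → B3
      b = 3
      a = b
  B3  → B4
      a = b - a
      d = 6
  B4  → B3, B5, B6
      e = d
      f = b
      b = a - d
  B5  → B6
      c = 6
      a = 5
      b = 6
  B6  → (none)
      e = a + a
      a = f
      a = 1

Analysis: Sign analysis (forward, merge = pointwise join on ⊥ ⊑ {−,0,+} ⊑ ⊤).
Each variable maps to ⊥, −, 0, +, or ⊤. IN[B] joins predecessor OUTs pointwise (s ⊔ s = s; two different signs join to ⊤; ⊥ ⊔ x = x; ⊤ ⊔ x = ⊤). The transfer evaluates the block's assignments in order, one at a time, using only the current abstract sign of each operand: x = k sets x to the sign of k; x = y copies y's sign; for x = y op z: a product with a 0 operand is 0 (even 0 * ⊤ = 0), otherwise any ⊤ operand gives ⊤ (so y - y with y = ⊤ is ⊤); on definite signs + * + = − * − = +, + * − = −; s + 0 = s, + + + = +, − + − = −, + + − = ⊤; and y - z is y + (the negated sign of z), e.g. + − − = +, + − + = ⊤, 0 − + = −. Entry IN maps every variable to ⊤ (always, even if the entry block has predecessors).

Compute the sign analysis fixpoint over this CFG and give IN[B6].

Answer: {a: ⊤, b: ⊤, c: ⊤, d: +, e: +, f: ⊤}

Working:
Converged values:
  B0:  IN=(all ⊤)  OUT=(all ⊤)
  B1:  IN=(all ⊤)  OUT={e:-; rest ⊤}
  B2:  IN=(all ⊤)  OUT={a:+, b:+; rest ⊤}
  B3:  IN=(all ⊤)  OUT={d:+; rest ⊤}
  B4:  IN={d:+; rest ⊤}  OUT={d:+, e:+; rest ⊤}
  B5:  IN={d:+, e:+; rest ⊤}  OUT={a:+, b:+, c:+, d:+, e:+; rest ⊤}
  B6:  IN={d:+, e:+; rest ⊤}  OUT={a:+, d:+; rest ⊤}

Merge at B6: IN[B6] = OUT[B4] ⊔ OUT[B5] = {a: ⊤, b: ⊤, c: ⊤, d: +, e: +, f: ⊤}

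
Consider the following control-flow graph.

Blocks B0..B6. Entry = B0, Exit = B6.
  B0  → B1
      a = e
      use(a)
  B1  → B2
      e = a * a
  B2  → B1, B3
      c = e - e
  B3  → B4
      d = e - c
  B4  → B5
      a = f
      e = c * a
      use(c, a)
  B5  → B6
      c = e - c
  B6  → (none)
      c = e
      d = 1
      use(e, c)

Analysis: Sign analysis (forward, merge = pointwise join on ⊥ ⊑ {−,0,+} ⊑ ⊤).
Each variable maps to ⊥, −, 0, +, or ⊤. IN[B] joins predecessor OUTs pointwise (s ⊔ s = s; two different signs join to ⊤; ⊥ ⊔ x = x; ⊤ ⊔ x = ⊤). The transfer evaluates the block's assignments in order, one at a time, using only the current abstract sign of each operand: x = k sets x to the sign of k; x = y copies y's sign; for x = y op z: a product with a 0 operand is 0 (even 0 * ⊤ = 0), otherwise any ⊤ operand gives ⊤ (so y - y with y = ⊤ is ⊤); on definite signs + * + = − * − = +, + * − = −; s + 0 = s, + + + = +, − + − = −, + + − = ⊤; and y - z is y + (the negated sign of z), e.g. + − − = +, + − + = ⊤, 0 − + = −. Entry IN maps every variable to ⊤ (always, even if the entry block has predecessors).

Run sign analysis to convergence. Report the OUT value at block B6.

Answer: {a: ⊤, b: ⊤, c: ⊤, d: +, e: ⊤, f: ⊤}

Working:
Converged values:
  B0:   IN=(all ⊤)   OUT=(all ⊤)
  B1:   IN=(all ⊤)   OUT=(all ⊤)
  B2:   IN=(all ⊤)   OUT=(all ⊤)
  B3:   IN=(all ⊤)   OUT=(all ⊤)
  B4:   IN=(all ⊤)   OUT=(all ⊤)
  B5:   IN=(all ⊤)   OUT=(all ⊤)
  B6:   IN=(all ⊤)   OUT={d:+; rest ⊤}

Merge at B6: IN[B6] = OUT[B5] = {a: ⊤, b: ⊤, c: ⊤, d: ⊤, e: ⊤, f: ⊤}
Applying B6's transfer function to that IN value gives OUT[B6] (row B6 above).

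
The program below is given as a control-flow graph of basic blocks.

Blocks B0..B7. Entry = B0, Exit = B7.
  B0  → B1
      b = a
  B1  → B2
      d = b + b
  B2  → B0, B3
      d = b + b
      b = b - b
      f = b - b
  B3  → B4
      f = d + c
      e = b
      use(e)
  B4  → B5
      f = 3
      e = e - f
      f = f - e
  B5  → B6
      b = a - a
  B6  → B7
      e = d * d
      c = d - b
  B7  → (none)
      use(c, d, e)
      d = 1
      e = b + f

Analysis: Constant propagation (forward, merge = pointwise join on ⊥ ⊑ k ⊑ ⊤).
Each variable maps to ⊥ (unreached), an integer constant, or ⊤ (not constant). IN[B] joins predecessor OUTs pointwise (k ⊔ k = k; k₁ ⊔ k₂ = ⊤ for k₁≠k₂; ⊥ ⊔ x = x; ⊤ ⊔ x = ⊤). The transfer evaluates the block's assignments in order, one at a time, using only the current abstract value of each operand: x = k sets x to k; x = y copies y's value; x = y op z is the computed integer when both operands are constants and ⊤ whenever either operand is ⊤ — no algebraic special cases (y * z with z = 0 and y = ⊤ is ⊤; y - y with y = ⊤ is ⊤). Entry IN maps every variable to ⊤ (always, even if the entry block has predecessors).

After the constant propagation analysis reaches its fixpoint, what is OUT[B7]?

Converged values:
  B0: | IN=(all ⊤) | OUT=(all ⊤)
  B1: | IN=(all ⊤) | OUT=(all ⊤)
  B2: | IN=(all ⊤) | OUT=(all ⊤)
  B3: | IN=(all ⊤) | OUT=(all ⊤)
  B4: | IN=(all ⊤) | OUT=(all ⊤)
  B5: | IN=(all ⊤) | OUT=(all ⊤)
  B6: | IN=(all ⊤) | OUT=(all ⊤)
  B7: | IN=(all ⊤) | OUT={d:1; rest ⊤}

Merge at B7: IN[B7] = OUT[B6] = {a: ⊤, b: ⊤, c: ⊤, d: ⊤, e: ⊤, f: ⊤}
Applying B7's transfer function to that IN value gives OUT[B7] (row B7 above).

Answer: {a: ⊤, b: ⊤, c: ⊤, d: 1, e: ⊤, f: ⊤}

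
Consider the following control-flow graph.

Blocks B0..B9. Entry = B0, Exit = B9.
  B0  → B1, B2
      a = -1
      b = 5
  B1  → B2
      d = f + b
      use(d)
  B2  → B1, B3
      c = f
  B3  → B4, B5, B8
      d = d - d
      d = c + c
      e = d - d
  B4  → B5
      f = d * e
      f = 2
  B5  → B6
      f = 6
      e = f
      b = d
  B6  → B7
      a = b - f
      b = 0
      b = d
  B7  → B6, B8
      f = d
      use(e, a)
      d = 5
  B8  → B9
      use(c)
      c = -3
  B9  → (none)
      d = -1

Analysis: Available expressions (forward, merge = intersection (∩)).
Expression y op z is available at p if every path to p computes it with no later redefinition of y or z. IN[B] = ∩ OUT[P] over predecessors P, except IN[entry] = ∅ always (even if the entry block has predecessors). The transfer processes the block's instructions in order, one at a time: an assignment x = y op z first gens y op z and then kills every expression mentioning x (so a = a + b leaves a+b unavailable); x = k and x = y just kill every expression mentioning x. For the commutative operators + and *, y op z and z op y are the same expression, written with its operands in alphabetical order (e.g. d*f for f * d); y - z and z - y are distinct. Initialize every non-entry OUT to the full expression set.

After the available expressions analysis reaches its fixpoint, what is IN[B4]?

Converged values:
  B0:   IN={}   OUT={}
  B1:   IN={}   OUT={b+f}
  B2:   IN={}   OUT={}
  B3:   IN={}   OUT={c+c, d-d}
  B4:   IN={c+c, d-d}   OUT={c+c, d*e, d-d}
  B5:   IN={c+c, d-d}   OUT={c+c, d-d}
  B6:   IN={c+c}   OUT={c+c}
  B7:   IN={c+c}   OUT={c+c}
  B8:   IN={c+c}   OUT={}
  B9:   IN={}   OUT={}

Merge at B4: IN[B4] = OUT[B3] = {c+c, d-d}

Answer: {c+c, d-d}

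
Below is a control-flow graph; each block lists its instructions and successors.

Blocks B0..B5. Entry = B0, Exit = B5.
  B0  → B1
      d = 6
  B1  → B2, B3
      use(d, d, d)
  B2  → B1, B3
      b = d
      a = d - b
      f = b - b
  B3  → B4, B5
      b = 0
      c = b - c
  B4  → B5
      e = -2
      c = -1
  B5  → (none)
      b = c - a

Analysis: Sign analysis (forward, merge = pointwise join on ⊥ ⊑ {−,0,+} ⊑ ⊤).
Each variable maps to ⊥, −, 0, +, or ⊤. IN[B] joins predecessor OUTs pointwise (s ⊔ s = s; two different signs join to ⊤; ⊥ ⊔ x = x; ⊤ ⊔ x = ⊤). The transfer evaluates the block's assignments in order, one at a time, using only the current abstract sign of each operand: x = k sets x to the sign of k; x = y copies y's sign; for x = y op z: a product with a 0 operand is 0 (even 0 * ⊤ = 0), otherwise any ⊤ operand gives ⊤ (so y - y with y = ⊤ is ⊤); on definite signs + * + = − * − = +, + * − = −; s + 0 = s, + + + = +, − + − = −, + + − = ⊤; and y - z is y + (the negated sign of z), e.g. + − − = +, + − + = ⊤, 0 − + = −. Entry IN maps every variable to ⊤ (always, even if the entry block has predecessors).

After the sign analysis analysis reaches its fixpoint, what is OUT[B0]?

Converged values:
  B0: | IN=(all ⊤) | OUT={d:+; rest ⊤}
  B1: | IN={d:+; rest ⊤} | OUT={d:+; rest ⊤}
  B2: | IN={d:+; rest ⊤} | OUT={b:+, d:+; rest ⊤}
  B3: | IN={d:+; rest ⊤} | OUT={b:0, d:+; rest ⊤}
  B4: | IN={b:0, d:+; rest ⊤} | OUT={b:0, c:-, d:+, e:-; rest ⊤}
  B5: | IN={b:0, d:+; rest ⊤} | OUT={d:+; rest ⊤}

B0 is the boundary node: IN[B0] = {a: ⊤, b: ⊤, c: ⊤, d: ⊤, e: ⊤, f: ⊤}
Applying B0's transfer function to that IN value gives OUT[B0] (row B0 above).

Answer: {a: ⊤, b: ⊤, c: ⊤, d: +, e: ⊤, f: ⊤}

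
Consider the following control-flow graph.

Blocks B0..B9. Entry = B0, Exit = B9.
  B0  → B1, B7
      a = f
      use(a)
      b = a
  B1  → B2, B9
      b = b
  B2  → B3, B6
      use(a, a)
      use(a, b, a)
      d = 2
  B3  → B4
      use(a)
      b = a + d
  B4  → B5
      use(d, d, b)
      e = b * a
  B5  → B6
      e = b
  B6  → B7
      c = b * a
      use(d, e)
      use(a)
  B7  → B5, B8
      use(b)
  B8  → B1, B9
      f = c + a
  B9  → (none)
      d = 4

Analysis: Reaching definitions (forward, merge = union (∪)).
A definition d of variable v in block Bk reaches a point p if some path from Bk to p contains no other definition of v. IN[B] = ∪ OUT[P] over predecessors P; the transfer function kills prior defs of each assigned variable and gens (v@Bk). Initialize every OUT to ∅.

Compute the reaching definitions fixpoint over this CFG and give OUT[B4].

Answer: {a@B0, b@B3, c@B6, d@B2, e@B4, f@B8}

Trace:
Converged values:
  B0:   IN={}   OUT={a@B0, b@B0}
  B1:   IN={a@B0, b@B0, b@B1, b@B3, c@B6, d@B2, e@B5, f@B8}   OUT={a@B0, b@B1, c@B6, d@B2, e@B5, f@B8}
  B2:   IN={a@B0, b@B1, c@B6, d@B2, e@B5, f@B8}   OUT={a@B0, b@B1, c@B6, d@B2, e@B5, f@B8}
  B3:   IN={a@B0, b@B1, c@B6, d@B2, e@B5, f@B8}   OUT={a@B0, b@B3, c@B6, d@B2, e@B5, f@B8}
  B4:   IN={a@B0, b@B3, c@B6, d@B2, e@B5, f@B8}   OUT={a@B0, b@B3, c@B6, d@B2, e@B4, f@B8}
  B5:   IN={a@B0, b@B0, b@B1, b@B3, c@B6, d@B2, e@B4, e@B5, f@B8}   OUT={a@B0, b@B0, b@B1, b@B3, c@B6, d@B2, e@B5, f@B8}
  B6:   IN={a@B0, b@B0, b@B1, b@B3, c@B6, d@B2, e@B5, f@B8}   OUT={a@B0, b@B0, b@B1, b@B3, c@B6, d@B2, e@B5, f@B8}
  B7:   IN={a@B0, b@B0, b@B1, b@B3, c@B6, d@B2, e@B5, f@B8}   OUT={a@B0, b@B0, b@B1, b@B3, c@B6, d@B2, e@B5, f@B8}
  B8:   IN={a@B0, b@B0, b@B1, b@B3, c@B6, d@B2, e@B5, f@B8}   OUT={a@B0, b@B0, b@B1, b@B3, c@B6, d@B2, e@B5, f@B8}
  B9:   IN={a@B0, b@B0, b@B1, b@B3, c@B6, d@B2, e@B5, f@B8}   OUT={a@B0, b@B0, b@B1, b@B3, c@B6, d@B9, e@B5, f@B8}

Merge at B4: IN[B4] = OUT[B3] = {a@B0, b@B3, c@B6, d@B2, e@B5, f@B8}
Applying B4's transfer function to that IN value gives OUT[B4] (row B4 above).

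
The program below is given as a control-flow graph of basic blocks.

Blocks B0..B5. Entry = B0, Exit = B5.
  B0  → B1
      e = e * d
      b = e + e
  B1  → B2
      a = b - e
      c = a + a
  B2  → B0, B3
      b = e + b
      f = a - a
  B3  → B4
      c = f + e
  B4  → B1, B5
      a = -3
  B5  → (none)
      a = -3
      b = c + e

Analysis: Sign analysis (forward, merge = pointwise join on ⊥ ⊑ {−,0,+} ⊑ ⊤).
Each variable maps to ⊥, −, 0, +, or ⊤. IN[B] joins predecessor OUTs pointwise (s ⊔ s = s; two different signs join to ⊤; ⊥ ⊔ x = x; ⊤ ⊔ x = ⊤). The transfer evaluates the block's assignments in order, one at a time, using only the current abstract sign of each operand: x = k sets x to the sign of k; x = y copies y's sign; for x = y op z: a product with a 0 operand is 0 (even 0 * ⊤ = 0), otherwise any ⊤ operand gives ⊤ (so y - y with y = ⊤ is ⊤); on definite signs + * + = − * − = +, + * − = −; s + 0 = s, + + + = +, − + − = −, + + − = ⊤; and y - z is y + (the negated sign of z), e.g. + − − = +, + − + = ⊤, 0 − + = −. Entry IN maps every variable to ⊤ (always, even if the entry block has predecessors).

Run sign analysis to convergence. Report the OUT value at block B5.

Answer: {a: -, b: ⊤, c: ⊤, d: ⊤, e: ⊤, f: ⊤}

Working:
Converged values:
  B0: | IN=(all ⊤) | OUT=(all ⊤)
  B1: | IN=(all ⊤) | OUT=(all ⊤)
  B2: | IN=(all ⊤) | OUT=(all ⊤)
  B3: | IN=(all ⊤) | OUT=(all ⊤)
  B4: | IN=(all ⊤) | OUT={a:-; rest ⊤}
  B5: | IN={a:-; rest ⊤} | OUT={a:-; rest ⊤}

Merge at B5: IN[B5] = OUT[B4] = {a: -, b: ⊤, c: ⊤, d: ⊤, e: ⊤, f: ⊤}
Applying B5's transfer function to that IN value gives OUT[B5] (row B5 above).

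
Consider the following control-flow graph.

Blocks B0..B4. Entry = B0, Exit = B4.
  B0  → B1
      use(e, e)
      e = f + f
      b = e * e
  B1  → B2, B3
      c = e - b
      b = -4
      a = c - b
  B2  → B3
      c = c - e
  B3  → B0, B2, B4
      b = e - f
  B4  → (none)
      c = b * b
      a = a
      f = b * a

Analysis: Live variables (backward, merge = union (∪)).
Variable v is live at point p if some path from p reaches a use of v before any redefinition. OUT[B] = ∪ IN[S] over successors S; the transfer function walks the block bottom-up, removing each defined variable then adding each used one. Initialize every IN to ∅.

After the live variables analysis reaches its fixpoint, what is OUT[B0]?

Fixpoint table:
  B0:  IN={e, f}  OUT={b, e, f}
  B1:  IN={b, e, f}  OUT={a, c, e, f}
  B2:  IN={a, c, e, f}  OUT={a, c, e, f}
  B3:  IN={a, c, e, f}  OUT={a, b, c, e, f}
  B4:  IN={a, b}  OUT={}

Merge at B0: OUT[B0] = IN[B1] = {b, e, f}

Answer: {b, e, f}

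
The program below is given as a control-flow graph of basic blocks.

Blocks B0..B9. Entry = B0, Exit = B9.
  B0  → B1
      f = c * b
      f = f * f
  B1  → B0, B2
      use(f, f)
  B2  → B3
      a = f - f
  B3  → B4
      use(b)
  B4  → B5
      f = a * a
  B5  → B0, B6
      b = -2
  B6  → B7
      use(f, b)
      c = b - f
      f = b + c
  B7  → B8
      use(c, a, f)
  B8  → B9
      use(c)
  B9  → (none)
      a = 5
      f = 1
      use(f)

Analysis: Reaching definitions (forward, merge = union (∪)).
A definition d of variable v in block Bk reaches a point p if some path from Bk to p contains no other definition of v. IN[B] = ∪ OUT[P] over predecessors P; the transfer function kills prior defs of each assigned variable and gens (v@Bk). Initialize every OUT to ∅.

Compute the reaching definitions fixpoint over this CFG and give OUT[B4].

Answer: {a@B2, b@B5, f@B4}

Derivation:
Fixpoint table:
  B0:  IN={a@B2, b@B5, f@B0, f@B4}  OUT={a@B2, b@B5, f@B0}
  B1:  IN={a@B2, b@B5, f@B0}  OUT={a@B2, b@B5, f@B0}
  B2:  IN={a@B2, b@B5, f@B0}  OUT={a@B2, b@B5, f@B0}
  B3:  IN={a@B2, b@B5, f@B0}  OUT={a@B2, b@B5, f@B0}
  B4:  IN={a@B2, b@B5, f@B0}  OUT={a@B2, b@B5, f@B4}
  B5:  IN={a@B2, b@B5, f@B4}  OUT={a@B2, b@B5, f@B4}
  B6:  IN={a@B2, b@B5, f@B4}  OUT={a@B2, b@B5, c@B6, f@B6}
  B7:  IN={a@B2, b@B5, c@B6, f@B6}  OUT={a@B2, b@B5, c@B6, f@B6}
  B8:  IN={a@B2, b@B5, c@B6, f@B6}  OUT={a@B2, b@B5, c@B6, f@B6}
  B9:  IN={a@B2, b@B5, c@B6, f@B6}  OUT={a@B9, b@B5, c@B6, f@B9}

Merge at B4: IN[B4] = OUT[B3] = {a@B2, b@B5, f@B0}
Applying B4's transfer function to that IN value gives OUT[B4] (row B4 above).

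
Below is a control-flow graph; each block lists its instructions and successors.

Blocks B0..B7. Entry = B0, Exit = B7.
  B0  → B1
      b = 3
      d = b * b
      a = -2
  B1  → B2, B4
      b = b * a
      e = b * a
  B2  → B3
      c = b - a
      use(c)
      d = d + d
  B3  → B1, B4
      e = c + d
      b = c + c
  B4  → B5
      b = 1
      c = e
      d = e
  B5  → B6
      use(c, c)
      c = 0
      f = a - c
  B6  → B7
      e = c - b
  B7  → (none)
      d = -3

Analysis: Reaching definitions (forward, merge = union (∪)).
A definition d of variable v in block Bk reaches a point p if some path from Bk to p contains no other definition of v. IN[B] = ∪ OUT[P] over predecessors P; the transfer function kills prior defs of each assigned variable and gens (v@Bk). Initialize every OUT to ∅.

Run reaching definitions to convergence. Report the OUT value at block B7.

Fixpoint table:
  B0: | IN={} | OUT={a@B0, b@B0, d@B0}
  B1: | IN={a@B0, b@B0, b@B3, c@B2, d@B0, d@B2, e@B3} | OUT={a@B0, b@B1, c@B2, d@B0, d@B2, e@B1}
  B2: | IN={a@B0, b@B1, c@B2, d@B0, d@B2, e@B1} | OUT={a@B0, b@B1, c@B2, d@B2, e@B1}
  B3: | IN={a@B0, b@B1, c@B2, d@B2, e@B1} | OUT={a@B0, b@B3, c@B2, d@B2, e@B3}
  B4: | IN={a@B0, b@B1, b@B3, c@B2, d@B0, d@B2, e@B1, e@B3} | OUT={a@B0, b@B4, c@B4, d@B4, e@B1, e@B3}
  B5: | IN={a@B0, b@B4, c@B4, d@B4, e@B1, e@B3} | OUT={a@B0, b@B4, c@B5, d@B4, e@B1, e@B3, f@B5}
  B6: | IN={a@B0, b@B4, c@B5, d@B4, e@B1, e@B3, f@B5} | OUT={a@B0, b@B4, c@B5, d@B4, e@B6, f@B5}
  B7: | IN={a@B0, b@B4, c@B5, d@B4, e@B6, f@B5} | OUT={a@B0, b@B4, c@B5, d@B7, e@B6, f@B5}

Merge at B7: IN[B7] = OUT[B6] = {a@B0, b@B4, c@B5, d@B4, e@B6, f@B5}
Applying B7's transfer function to that IN value gives OUT[B7] (row B7 above).

Answer: {a@B0, b@B4, c@B5, d@B7, e@B6, f@B5}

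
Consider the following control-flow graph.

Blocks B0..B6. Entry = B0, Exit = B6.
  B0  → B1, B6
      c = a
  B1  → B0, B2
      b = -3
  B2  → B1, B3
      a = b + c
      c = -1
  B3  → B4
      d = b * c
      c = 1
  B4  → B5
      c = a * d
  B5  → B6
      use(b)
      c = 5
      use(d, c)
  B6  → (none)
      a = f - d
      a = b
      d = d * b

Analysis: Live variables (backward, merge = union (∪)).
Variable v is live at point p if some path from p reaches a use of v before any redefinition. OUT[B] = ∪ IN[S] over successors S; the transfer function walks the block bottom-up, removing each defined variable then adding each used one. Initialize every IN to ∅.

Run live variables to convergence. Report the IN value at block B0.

Answer: {a, b, d, f}

Derivation:
Fixpoint table:
  B0:   IN={a, b, d, f}   OUT={a, b, c, d, f}
  B1:   IN={a, c, d, f}   OUT={a, b, c, d, f}
  B2:   IN={b, c, d, f}   OUT={a, b, c, d, f}
  B3:   IN={a, b, c, f}   OUT={a, b, d, f}
  B4:   IN={a, b, d, f}   OUT={b, d, f}
  B5:   IN={b, d, f}   OUT={b, d, f}
  B6:   IN={b, d, f}   OUT={}

Merge at B0: OUT[B0] = IN[B1] ⊔ IN[B6] = {a, b, c, d, f}
Applying B0's transfer function to that OUT value gives IN[B0] (row B0 above).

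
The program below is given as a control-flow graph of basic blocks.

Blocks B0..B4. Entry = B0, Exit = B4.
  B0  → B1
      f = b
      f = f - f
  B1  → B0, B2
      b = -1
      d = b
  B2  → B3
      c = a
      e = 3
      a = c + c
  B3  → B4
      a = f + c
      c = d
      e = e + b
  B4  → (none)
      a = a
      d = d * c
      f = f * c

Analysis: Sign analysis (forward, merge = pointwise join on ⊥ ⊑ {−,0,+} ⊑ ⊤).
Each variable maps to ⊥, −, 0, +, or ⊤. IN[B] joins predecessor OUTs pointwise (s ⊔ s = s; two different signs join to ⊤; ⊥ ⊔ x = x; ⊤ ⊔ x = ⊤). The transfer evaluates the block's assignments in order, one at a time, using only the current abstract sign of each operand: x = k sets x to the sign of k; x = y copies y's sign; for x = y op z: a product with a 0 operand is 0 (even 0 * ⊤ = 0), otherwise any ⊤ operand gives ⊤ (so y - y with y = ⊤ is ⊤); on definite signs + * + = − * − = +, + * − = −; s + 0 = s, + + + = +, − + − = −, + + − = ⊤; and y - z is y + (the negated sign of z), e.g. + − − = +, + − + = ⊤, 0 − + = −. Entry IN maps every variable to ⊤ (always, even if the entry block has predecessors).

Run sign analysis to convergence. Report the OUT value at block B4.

Answer: {a: ⊤, b: -, c: -, d: +, e: ⊤, f: ⊤}

Working:
Per-block solution:
  B0: | IN=(all ⊤) | OUT=(all ⊤)
  B1: | IN=(all ⊤) | OUT={b:-, d:-; rest ⊤}
  B2: | IN={b:-, d:-; rest ⊤} | OUT={b:-, d:-, e:+; rest ⊤}
  B3: | IN={b:-, d:-, e:+; rest ⊤} | OUT={b:-, c:-, d:-; rest ⊤}
  B4: | IN={b:-, c:-, d:-; rest ⊤} | OUT={b:-, c:-, d:+; rest ⊤}

Merge at B4: IN[B4] = OUT[B3] = {a: ⊤, b: -, c: -, d: -, e: ⊤, f: ⊤}
Applying B4's transfer function to that IN value gives OUT[B4] (row B4 above).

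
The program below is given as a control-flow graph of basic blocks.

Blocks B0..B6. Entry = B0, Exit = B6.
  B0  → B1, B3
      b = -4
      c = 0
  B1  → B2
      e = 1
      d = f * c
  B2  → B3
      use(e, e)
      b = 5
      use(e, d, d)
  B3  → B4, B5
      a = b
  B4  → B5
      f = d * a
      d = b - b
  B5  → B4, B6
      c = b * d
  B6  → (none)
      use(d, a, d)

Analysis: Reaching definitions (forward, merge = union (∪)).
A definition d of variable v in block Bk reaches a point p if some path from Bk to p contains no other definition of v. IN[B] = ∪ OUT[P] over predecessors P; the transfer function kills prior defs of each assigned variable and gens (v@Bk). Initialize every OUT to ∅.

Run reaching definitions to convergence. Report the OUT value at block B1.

Fixpoint table:
  B0:   IN={}   OUT={b@B0, c@B0}
  B1:   IN={b@B0, c@B0}   OUT={b@B0, c@B0, d@B1, e@B1}
  B2:   IN={b@B0, c@B0, d@B1, e@B1}   OUT={b@B2, c@B0, d@B1, e@B1}
  B3:   IN={b@B0, b@B2, c@B0, d@B1, e@B1}   OUT={a@B3, b@B0, b@B2, c@B0, d@B1, e@B1}
  B4:   IN={a@B3, b@B0, b@B2, c@B0, c@B5, d@B1, d@B4, e@B1, f@B4}   OUT={a@B3, b@B0, b@B2, c@B0, c@B5, d@B4, e@B1, f@B4}
  B5:   IN={a@B3, b@B0, b@B2, c@B0, c@B5, d@B1, d@B4, e@B1, f@B4}   OUT={a@B3, b@B0, b@B2, c@B5, d@B1, d@B4, e@B1, f@B4}
  B6:   IN={a@B3, b@B0, b@B2, c@B5, d@B1, d@B4, e@B1, f@B4}   OUT={a@B3, b@B0, b@B2, c@B5, d@B1, d@B4, e@B1, f@B4}

Merge at B1: IN[B1] = OUT[B0] = {b@B0, c@B0}
Applying B1's transfer function to that IN value gives OUT[B1] (row B1 above).

Answer: {b@B0, c@B0, d@B1, e@B1}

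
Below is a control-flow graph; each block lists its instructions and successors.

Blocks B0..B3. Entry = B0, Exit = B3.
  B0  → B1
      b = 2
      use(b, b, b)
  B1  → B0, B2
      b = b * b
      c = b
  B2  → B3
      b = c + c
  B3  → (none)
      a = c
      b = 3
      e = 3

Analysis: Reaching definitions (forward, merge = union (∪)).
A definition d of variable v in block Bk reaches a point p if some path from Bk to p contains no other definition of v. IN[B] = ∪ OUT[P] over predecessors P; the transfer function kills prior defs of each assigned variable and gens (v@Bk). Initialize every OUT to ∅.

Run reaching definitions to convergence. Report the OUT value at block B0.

Per-block solution:
  B0:  IN={b@B1, c@B1}  OUT={b@B0, c@B1}
  B1:  IN={b@B0, c@B1}  OUT={b@B1, c@B1}
  B2:  IN={b@B1, c@B1}  OUT={b@B2, c@B1}
  B3:  IN={b@B2, c@B1}  OUT={a@B3, b@B3, c@B1, e@B3}

Merge at B0 (entry node, so the boundary value {} is joined with the incoming edge(s)): IN[B0] = {} ⊔ OUT[B1] = {b@B1, c@B1}
Applying B0's transfer function to that IN value gives OUT[B0] (row B0 above).

Answer: {b@B0, c@B1}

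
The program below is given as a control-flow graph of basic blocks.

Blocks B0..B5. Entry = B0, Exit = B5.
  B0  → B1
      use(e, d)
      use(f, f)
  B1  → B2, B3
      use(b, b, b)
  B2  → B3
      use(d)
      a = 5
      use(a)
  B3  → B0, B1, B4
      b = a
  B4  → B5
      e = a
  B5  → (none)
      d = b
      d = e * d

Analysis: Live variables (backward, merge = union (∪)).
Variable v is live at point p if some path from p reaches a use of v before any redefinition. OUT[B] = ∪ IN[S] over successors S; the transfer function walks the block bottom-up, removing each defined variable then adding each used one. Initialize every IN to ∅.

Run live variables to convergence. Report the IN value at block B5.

Fixpoint table:
  B0:   IN={a, b, d, e, f}   OUT={a, b, d, e, f}
  B1:   IN={a, b, d, e, f}   OUT={a, d, e, f}
  B2:   IN={d, e, f}   OUT={a, d, e, f}
  B3:   IN={a, d, e, f}   OUT={a, b, d, e, f}
  B4:   IN={a, b}   OUT={b, e}
  B5:   IN={b, e}   OUT={}

B5 is the boundary node: OUT[B5] = {}
Applying B5's transfer function to that OUT value gives IN[B5] (row B5 above).

Answer: {b, e}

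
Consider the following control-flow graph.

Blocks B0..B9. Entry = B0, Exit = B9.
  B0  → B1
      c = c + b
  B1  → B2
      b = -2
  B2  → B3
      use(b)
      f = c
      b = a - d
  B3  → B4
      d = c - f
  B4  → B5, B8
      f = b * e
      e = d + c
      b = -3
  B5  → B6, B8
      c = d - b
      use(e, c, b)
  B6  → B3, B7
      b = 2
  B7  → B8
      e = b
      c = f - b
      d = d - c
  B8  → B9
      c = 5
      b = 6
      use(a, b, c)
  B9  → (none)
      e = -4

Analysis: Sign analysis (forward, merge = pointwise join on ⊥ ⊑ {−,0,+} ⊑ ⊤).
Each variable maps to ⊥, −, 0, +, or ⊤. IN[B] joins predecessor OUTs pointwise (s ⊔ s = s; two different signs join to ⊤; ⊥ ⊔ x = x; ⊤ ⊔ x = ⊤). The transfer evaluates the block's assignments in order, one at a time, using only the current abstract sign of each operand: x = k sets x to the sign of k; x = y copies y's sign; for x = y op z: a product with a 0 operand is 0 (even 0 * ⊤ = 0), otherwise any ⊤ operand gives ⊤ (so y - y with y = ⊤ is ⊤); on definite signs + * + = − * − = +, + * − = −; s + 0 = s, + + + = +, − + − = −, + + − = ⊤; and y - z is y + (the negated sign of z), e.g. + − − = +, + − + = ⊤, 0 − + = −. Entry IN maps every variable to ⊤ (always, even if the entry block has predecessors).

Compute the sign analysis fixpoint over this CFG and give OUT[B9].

Converged values:
  B0:   IN=(all ⊤)   OUT=(all ⊤)
  B1:   IN=(all ⊤)   OUT={b:-; rest ⊤}
  B2:   IN={b:-; rest ⊤}   OUT=(all ⊤)
  B3:   IN=(all ⊤)   OUT=(all ⊤)
  B4:   IN=(all ⊤)   OUT={b:-; rest ⊤}
  B5:   IN={b:-; rest ⊤}   OUT={b:-; rest ⊤}
  B6:   IN={b:-; rest ⊤}   OUT={b:+; rest ⊤}
  B7:   IN={b:+; rest ⊤}   OUT={b:+, e:+; rest ⊤}
  B8:   IN=(all ⊤)   OUT={b:+, c:+; rest ⊤}
  B9:   IN={b:+, c:+; rest ⊤}   OUT={b:+, c:+, e:-; rest ⊤}

Merge at B9: IN[B9] = OUT[B8] = {a: ⊤, b: +, c: +, d: ⊤, e: ⊤, f: ⊤}
Applying B9's transfer function to that IN value gives OUT[B9] (row B9 above).

Answer: {a: ⊤, b: +, c: +, d: ⊤, e: -, f: ⊤}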